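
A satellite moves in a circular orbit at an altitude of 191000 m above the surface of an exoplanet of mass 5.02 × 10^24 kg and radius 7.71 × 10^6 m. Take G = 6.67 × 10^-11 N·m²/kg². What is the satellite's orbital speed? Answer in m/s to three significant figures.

6510 m/s

Orbital radius r = R + h = 7.71 × 10^6 + 191000 = 7.901 × 10^6 m.
Gravity supplies the centripetal force: G M m / r² = m v² / r, so v = √(GM/r).
v = √(6.67 × 10^-11 × 5.02 × 10^24 / 7.901 × 10^6) = √(4.238 × 10^7) = 6510 m/s.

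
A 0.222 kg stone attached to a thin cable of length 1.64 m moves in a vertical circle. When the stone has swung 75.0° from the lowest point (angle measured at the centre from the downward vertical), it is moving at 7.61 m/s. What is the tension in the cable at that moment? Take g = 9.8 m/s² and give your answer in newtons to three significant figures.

Take the radial direction toward the centre of the circle as positive. The component of the weight along the string toward the centre is −mg cos φ (φ measured from the bottom), so Newton's second law along the string gives T − mg cos φ = m v²/r.
cos 75.0° = 0.2588, so T = m(v²/r + g cos φ) = 0.222 × ((7.61)²/1.64 + 9.8 × 0.2588) = 0.222 × (35.31 + (2.536)) = 0.222 × 37.85 = 8.402 N.

8.40 N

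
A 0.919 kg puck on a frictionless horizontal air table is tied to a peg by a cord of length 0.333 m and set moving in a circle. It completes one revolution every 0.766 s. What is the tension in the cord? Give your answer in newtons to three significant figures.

20.6 N

v = 2πr/T = 2π × 0.333/0.766 = 2.731 m/s.
The tension is the only horizontal force, so it supplies the full centripetal force: T = m v²/r = 0.919 × (2.731)²/0.333 = 0.919 × 7.461/0.333 = 20.59 N.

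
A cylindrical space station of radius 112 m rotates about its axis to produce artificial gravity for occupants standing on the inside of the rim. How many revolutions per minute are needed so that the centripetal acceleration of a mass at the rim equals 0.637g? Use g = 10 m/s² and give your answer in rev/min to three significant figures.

2.28 rev/min

Require ω²r = 0.637g, so ω = √(0.637 × 10.0/112) = 0.2385 rad/s.
In rev/min: ω × 60/(2π) = 0.2385 × 60/(2π) = 2.277 rev/min.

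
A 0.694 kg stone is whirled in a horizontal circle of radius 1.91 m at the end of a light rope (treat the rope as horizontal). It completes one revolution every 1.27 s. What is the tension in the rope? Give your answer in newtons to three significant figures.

v = 2πr/T = 2π × 1.91/1.27 = 9.450 m/s.
The tension is the only horizontal force, so it supplies the full centripetal force: T = m v²/r = 0.694 × (9.450)²/1.91 = 0.694 × 89.29/1.91 = 32.44 N.

32.4 N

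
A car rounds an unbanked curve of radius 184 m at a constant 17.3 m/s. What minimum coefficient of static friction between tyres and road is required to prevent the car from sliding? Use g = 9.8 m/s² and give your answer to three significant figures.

Friction provides the centripetal force: μ_s m g = m v²/r, so μ_s = v²/(g r) = (17.30)²/(9.8 × 184) = 299.3/1803 = 0.1660.

0.166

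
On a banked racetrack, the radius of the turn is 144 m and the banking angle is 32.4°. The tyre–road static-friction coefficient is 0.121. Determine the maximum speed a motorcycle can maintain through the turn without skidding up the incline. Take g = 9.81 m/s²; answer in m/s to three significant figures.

34.0 m/s

At the maximum speed, friction acts down the slope at its limiting value f = μN. Radially (horizontal, toward centre): N sinθ + μN cosθ = mv²/r. Vertically: N cosθ − μN sinθ = mg.
Dividing: v² = r g (sinθ + μcosθ)/(cosθ − μsinθ).
sinθ + μcosθ = 0.5358 + 0.121×0.8443 = 0.6380; cosθ − μsinθ = 0.8443 − 0.121×0.5358 = 0.7795.
v² = 144 × 9.81 × 0.6380/0.7795 = 1156 m²/s², so v = 34.00 m/s.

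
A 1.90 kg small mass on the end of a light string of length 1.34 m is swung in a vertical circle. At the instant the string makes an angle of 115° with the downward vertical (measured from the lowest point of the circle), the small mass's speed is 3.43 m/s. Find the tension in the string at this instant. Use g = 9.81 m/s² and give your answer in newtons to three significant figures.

Take the radial direction toward the centre of the circle as positive. The component of the weight along the string toward the centre is −mg cos φ (φ measured from the bottom), so Newton's second law along the string gives T − mg cos φ = m v²/r.
cos 115° = -0.4226, so T = m(v²/r + g cos φ) = 1.90 × ((3.43)²/1.34 + 9.81 × -0.4226) = 1.90 × (8.780 + (-4.146)) = 1.90 × 4.634 = 8.804 N.

8.80 N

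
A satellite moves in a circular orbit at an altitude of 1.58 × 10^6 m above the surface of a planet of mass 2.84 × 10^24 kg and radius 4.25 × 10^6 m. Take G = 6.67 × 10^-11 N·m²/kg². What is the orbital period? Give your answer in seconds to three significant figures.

6430 s

r = R + h = 4.25 × 10^6 + 1.58 × 10^6 = 5.830 × 10^6 m. Gravity provides the centripetal force: G M m / r² = m v² / r ⇒ v = √(GM/r) = 5700 m/s.
T = 2πr/v = 2π × 5.830 × 10^6 / 5700 = 6426 s.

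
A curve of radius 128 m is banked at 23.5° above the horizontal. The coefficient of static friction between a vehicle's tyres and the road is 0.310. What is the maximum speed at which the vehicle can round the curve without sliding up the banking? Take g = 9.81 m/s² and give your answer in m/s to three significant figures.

32.9 m/s

At the maximum speed, friction acts down the slope at its limiting value f = μN. Radially (horizontal, toward centre): N sinθ + μN cosθ = mv²/r. Vertically: N cosθ − μN sinθ = mg.
Dividing: v² = r g (sinθ + μcosθ)/(cosθ − μsinθ).
sinθ + μcosθ = 0.3987 + 0.310×0.9171 = 0.6830; cosθ − μsinθ = 0.9171 − 0.310×0.3987 = 0.7934.
v² = 128 × 9.81 × 0.6830/0.7934 = 1081 m²/s², so v = 32.88 m/s.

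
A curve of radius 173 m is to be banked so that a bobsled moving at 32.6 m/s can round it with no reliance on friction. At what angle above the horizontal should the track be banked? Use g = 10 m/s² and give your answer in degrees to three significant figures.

With no friction, the horizontal component of the normal force provides the centripetal force: N sinθ = mv²/r, while N cosθ = mg vertically.
Dividing: tanθ = v²/(r g) = (32.6)²/(173 × 10.0) = 1063/1730 = 0.6143.
θ = arctan(0.6143) = 31.56°.

31.6°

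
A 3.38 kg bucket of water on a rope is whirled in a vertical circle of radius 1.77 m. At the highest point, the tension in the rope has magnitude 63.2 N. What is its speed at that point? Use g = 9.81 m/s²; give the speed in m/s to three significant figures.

7.10 m/s

At the top, T + mg = mv²/r, so v = √(r(T/m + g)) = √(1.77 × (63.2/3.38 + 9.81)) = √(1.77 × 28.51) = √50.46 = 7.103 m/s.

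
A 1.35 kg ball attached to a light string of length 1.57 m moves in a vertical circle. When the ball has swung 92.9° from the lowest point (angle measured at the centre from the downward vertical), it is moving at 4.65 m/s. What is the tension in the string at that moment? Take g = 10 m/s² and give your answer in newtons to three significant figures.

Take the radial direction toward the centre of the circle as positive. The component of the weight along the string toward the centre is −mg cos φ (φ measured from the bottom), so Newton's second law along the string gives T − mg cos φ = m v²/r.
cos 92.9° = -0.05059, so T = m(v²/r + g cos φ) = 1.35 × ((4.65)²/1.57 + 10.0 × -0.05059) = 1.35 × (13.77 + (-0.5059)) = 1.35 × 13.27 = 17.91 N.

17.9 N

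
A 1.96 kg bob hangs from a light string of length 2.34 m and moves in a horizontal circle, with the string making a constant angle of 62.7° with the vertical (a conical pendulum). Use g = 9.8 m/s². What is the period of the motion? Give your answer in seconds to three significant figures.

2.08 s

r = L sinθ = 2.079 m. From T sinθ = mω²r and T cosθ = mg: tanθ = ω²r/g, so ω² = g tanθ / r = g/(L cosθ).
ω = √(g/(L cosθ)) = √(9.8/(2.34 × 0.4586)) = √9.131 = 3.022 rad/s.
Period = 2π/ω = 2.079 s.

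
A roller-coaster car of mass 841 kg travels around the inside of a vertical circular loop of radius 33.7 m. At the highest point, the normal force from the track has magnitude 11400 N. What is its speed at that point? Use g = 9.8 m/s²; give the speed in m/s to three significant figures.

28.1 m/s

At the top, N + mg = mv²/r, so v = √(r(N/m + g)) = √(33.7 × (11400/841 + 9.8)) = √(33.7 × 23.36) = √787.1 = 28.05 m/s.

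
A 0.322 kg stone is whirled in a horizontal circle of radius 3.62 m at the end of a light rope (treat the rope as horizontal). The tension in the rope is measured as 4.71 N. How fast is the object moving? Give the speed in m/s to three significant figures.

T = m v²/r ⇒ v = √(T r / m) = √(4.71 × 3.62 / 0.322) = √52.95 = 7.277 m/s.

7.28 m/s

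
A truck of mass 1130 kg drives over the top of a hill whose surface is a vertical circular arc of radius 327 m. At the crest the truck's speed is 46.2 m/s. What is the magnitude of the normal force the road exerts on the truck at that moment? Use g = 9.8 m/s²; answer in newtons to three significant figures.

3700 N

At the crest the centripetal acceleration points downward (toward the centre of the arc), so mg − N = mv²/r.
N = m(g − v²/r) = 1130 × (9.8 − (46.2)²/327) = 1130 × (9.8 − 6.527) = 1130 × 3.273 = 3698 N.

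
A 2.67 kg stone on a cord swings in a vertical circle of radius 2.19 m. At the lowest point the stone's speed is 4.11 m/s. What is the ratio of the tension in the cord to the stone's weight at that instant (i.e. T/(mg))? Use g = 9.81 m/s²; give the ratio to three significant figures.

At the bottom, T − mg = mv²/r, so T = m(v²/r + g) and T/(mg) = v²/(rg) + 1 = (4.11)²/(2.19 × 9.81) + 1 = 0.7863 + 1 = 1.786.

1.79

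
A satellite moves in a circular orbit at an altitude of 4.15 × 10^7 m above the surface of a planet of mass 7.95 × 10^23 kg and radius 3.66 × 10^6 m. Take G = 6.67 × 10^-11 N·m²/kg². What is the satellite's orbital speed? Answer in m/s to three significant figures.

Orbital radius r = R + h = 3.66 × 10^6 + 4.15 × 10^7 = 4.516 × 10^7 m.
Gravity supplies the centripetal force: G M m / r² = m v² / r, so v = √(GM/r).
v = √(6.67 × 10^-11 × 7.95 × 10^23 / 4.516 × 10^7) = √(1.174 × 10^6) = 1084 m/s.

1080 m/s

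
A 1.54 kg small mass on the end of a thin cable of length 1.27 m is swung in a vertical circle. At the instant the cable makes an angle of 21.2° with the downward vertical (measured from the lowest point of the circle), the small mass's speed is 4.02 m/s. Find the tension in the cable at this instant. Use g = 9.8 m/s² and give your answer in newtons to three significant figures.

Take the radial direction toward the centre of the circle as positive. The component of the weight along the string toward the centre is −mg cos φ (φ measured from the bottom), so Newton's second law along the string gives T − mg cos φ = m v²/r.
cos 21.2° = 0.9323, so T = m(v²/r + g cos φ) = 1.54 × ((4.02)²/1.27 + 9.8 × 0.9323) = 1.54 × (12.72 + (9.137)) = 1.54 × 21.86 = 33.67 N.

33.7 N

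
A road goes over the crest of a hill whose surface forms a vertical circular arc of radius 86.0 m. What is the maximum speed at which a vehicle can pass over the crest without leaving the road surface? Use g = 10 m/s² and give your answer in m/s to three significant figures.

29.3 m/s

At the crest the centre of the circle is below the vehicle, so the net downward (centripetal) force is mg − N = mv²/r.
The vehicle leaves the road when N → 0, giving v_max = √(g r) = √(10.0 × 86.0) = 29.33 m/s.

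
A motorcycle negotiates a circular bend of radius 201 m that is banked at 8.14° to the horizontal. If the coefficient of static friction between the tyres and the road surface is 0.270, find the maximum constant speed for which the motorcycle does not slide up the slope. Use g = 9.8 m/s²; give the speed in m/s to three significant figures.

29.1 m/s

At the maximum speed, friction acts down the slope at its limiting value f = μN. Radially (horizontal, toward centre): N sinθ + μN cosθ = mv²/r. Vertically: N cosθ − μN sinθ = mg.
Dividing: v² = r g (sinθ + μcosθ)/(cosθ − μsinθ).
sinθ + μcosθ = 0.1416 + 0.270×0.9899 = 0.4089; cosθ − μsinθ = 0.9899 − 0.270×0.1416 = 0.9517.
v² = 201 × 9.8 × 0.4089/0.9517 = 846.3 m²/s², so v = 29.09 m/s.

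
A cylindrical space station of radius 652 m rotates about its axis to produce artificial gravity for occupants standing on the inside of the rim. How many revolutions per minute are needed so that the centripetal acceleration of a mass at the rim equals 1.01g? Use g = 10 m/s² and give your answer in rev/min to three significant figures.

Require ω²r = 1.01g, so ω = √(1.01 × 10.0/652) = 0.1245 rad/s.
In rev/min: ω × 60/(2π) = 0.1245 × 60/(2π) = 1.189 rev/min.

1.19 rev/min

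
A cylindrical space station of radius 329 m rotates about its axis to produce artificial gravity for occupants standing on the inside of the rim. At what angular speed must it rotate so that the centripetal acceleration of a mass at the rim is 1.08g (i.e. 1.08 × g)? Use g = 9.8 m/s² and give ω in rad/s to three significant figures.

0.179 rad/s

Centripetal acceleration a_c = ω²r. Setting ω²r = 1.08g:
ω = √(1.08g / r) = √(1.08 × 9.8 / 329) = √0.03217 = 0.1794 rad/s.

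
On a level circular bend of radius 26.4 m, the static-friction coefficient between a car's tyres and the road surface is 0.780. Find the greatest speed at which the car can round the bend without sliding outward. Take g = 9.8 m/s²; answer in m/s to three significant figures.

14.2 m/s

On a flat curve, static friction is the only horizontal force, so it must supply the full centripetal force: μ_s m g = m v²/r.
Mass cancels: v_max = √(μ_s g r) = √(0.780 × 9.8 × 26.4) = √201.8 = 14.21 m/s.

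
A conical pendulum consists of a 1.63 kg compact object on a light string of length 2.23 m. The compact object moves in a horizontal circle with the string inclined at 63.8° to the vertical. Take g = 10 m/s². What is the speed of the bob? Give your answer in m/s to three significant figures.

The radius of the circle is r = L sinθ = 2.23 × sin 63.8° = 2.001 m.
Horizontally T sinθ = mv²/r and vertically T cosθ = mg, so tanθ = v²/(rg).
v = √(r g tanθ) = √(2.001 × 10.0 × 2.032) = √40.66 = 6.377 m/s.

6.38 m/s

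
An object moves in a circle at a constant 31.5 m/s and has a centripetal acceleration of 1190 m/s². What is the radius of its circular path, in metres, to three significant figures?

a_c = v²/r ⇒ r = v²/a_c = (31.5)²/1190 = 992.2/1190 = 0.8338 m.

0.834 m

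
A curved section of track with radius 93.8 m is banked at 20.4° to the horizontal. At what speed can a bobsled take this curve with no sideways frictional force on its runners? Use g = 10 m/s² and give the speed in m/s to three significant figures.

18.7 m/s

On a frictionless banked curve, N sinθ = mv²/r and N cosθ = mg, so tanθ = v²/(rg).
v = √(r g tanθ) = √(93.8 × 10.0 × tan 20.4°) = √(93.8 × 10.0 × 0.3719) = √348.8 = 18.68 m/s.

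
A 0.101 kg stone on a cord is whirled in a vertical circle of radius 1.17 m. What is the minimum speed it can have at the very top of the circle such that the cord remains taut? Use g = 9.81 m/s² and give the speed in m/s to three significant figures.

At the highest point the centre is directly below, so both the weight and T act inward: T + mg = mv²/r.
At minimum speed T → 0, so mg = mv_min²/r ⇒ v_min = √(g r) = √(9.81 × 1.17) = 3.388 m/s.

3.39 m/s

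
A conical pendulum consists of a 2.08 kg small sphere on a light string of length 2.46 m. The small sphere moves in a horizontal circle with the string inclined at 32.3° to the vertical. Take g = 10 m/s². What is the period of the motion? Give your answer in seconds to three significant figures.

2.87 s

r = L sinθ = 1.315 m. From T sinθ = mω²r and T cosθ = mg: tanθ = ω²r/g, so ω² = g tanθ / r = g/(L cosθ).
ω = √(g/(L cosθ)) = √(10.0/(2.46 × 0.8453)) = √4.809 = 2.193 rad/s.
Period = 2π/ω = 2.865 s.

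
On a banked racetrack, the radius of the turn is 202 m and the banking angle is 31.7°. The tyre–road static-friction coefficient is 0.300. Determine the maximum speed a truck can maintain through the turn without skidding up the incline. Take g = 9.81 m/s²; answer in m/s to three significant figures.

At the maximum speed, friction acts down the slope at its limiting value f = μN. Radially (horizontal, toward centre): N sinθ + μN cosθ = mv²/r. Vertically: N cosθ − μN sinθ = mg.
Dividing: v² = r g (sinθ + μcosθ)/(cosθ − μsinθ).
sinθ + μcosθ = 0.5255 + 0.300×0.8508 = 0.7807; cosθ − μsinθ = 0.8508 − 0.300×0.5255 = 0.6932.
v² = 202 × 9.81 × 0.7807/0.6932 = 2232 m²/s², so v = 47.24 m/s.

47.2 m/s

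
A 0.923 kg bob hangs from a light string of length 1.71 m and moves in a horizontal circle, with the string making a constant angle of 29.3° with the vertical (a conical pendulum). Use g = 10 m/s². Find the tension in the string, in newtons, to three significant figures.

Vertically the bob has no acceleration, so T cosθ = mg.
T = mg/cosθ = 0.923 × 10.0 / cos 29.3° = 9.230/0.8721 = 10.58 N.

10.6 N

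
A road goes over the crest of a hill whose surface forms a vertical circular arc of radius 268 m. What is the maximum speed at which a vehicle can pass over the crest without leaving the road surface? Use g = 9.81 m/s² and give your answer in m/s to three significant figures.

51.3 m/s

At the crest the centre of the circle is below the vehicle, so the net downward (centripetal) force is mg − N = mv²/r.
The vehicle leaves the road when N → 0, giving v_max = √(g r) = √(9.81 × 268) = 51.27 m/s.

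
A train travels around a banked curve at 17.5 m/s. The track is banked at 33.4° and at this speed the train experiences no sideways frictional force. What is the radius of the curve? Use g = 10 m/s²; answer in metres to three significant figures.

46.4 m

Frictionless banking: tanθ = v²/(rg), so r = v²/(g tanθ).
r = (17.5)²/(10.0 × tan 33.4°) = 306.2/(10.0 × 0.6594) = 306.2/6.594 = 46.45 m.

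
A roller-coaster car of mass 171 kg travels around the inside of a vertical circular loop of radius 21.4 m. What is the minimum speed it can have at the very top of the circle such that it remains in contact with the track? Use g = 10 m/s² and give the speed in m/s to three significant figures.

At the top, both weight mg and N point toward the centre: N + mg = mv²/r.
At minimum speed N → 0, so mg = mv_min²/r ⇒ v_min = √(g r) = √(10.0 × 21.4) = 14.63 m/s.

14.6 m/s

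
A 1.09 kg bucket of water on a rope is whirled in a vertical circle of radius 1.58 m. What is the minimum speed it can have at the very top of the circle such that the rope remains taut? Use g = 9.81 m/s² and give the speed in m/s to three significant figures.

At the top, both weight mg and T point toward the centre: T + mg = mv²/r.
At minimum speed T → 0, so mg = mv_min²/r ⇒ v_min = √(g r) = √(9.81 × 1.58) = 3.937 m/s.

3.94 m/s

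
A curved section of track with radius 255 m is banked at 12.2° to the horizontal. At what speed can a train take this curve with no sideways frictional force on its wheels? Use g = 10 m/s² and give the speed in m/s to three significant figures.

On a frictionless banked curve, N sinθ = mv²/r and N cosθ = mg, so tanθ = v²/(rg).
v = √(r g tanθ) = √(255 × 10.0 × tan 12.2°) = √(255 × 10.0 × 0.2162) = √551.3 = 23.48 m/s.

23.5 m/s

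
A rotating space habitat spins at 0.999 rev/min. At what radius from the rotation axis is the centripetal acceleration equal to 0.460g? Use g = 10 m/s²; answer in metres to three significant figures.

ω = 0.999 rev/min × 2π/60 = 0.1046 rad/s.
a_c = ω²r = 0.460g ⇒ r = 0.460 × 10.0 / (0.1046)² = 4.600/0.01094 = 420.3 m.

420 m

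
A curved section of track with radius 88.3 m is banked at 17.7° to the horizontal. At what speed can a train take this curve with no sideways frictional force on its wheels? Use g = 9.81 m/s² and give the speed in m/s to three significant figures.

On a frictionless banked curve, N sinθ = mv²/r and N cosθ = mg, so tanθ = v²/(rg).
v = √(r g tanθ) = √(88.3 × 9.81 × tan 17.7°) = √(88.3 × 9.81 × 0.3191) = √276.4 = 16.63 m/s.

16.6 m/s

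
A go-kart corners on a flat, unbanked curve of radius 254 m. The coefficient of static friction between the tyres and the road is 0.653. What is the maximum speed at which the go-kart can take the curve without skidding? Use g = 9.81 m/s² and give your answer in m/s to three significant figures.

The only inward force on a level bend is static friction, so at the limit f_s = μ_s N = μ_s m g = m v²/r.
Mass cancels: v_max = √(μ_s g r) = √(0.653 × 9.81 × 254) = √1627 = 40.34 m/s.

40.3 m/s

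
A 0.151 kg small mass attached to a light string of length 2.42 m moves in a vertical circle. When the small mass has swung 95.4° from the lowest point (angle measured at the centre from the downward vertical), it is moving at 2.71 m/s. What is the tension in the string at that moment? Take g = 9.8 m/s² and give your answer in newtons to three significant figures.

0.319 N

Take the radial direction toward the centre of the circle as positive. The component of the weight along the string toward the centre is −mg cos φ (φ measured from the bottom), so Newton's second law along the string gives T − mg cos φ = m v²/r.
cos 95.4° = -0.09411, so T = m(v²/r + g cos φ) = 0.151 × ((2.71)²/2.42 + 9.8 × -0.09411) = 0.151 × (3.035 + (-0.9223)) = 0.151 × 2.112 = 0.3190 N.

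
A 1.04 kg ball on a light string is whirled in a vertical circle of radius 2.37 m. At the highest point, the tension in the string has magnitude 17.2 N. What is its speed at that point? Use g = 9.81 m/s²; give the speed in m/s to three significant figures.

7.90 m/s

At the top, T + mg = mv²/r, so v = √(r(T/m + g)) = √(2.37 × (17.2/1.04 + 9.81)) = √(2.37 × 26.35) = √62.45 = 7.902 m/s.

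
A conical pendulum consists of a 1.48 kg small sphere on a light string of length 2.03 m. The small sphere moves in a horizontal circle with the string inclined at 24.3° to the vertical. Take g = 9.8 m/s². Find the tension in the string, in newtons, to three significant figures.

15.9 N

Vertically the bob has no acceleration, so T cosθ = mg.
T = mg/cosθ = 1.48 × 9.8 / cos 24.3° = 14.50/0.9114 = 15.91 N.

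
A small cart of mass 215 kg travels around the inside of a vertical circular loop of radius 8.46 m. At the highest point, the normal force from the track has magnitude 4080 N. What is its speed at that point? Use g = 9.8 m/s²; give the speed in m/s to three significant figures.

15.6 m/s

At the top, N + mg = mv²/r, so v = √(r(N/m + g)) = √(8.46 × (4080/215 + 9.8)) = √(8.46 × 28.78) = √243.5 = 15.60 m/s.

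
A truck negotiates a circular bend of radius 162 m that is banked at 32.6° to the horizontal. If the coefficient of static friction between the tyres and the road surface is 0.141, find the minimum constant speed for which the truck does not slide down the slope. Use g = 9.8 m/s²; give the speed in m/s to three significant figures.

26.9 m/s

At the minimum speed, friction acts up the slope at its limiting value f = μN. Radially (horizontal, toward centre): N sinθ − μN cosθ = mv²/r. Vertically: N cosθ + μN sinθ = mg.
Dividing: v² = r g (sinθ − μcosθ)/(cosθ + μsinθ).
sinθ − μcosθ = 0.5388 − 0.141×0.8425 = 0.4200; cosθ + μsinθ = 0.8425 + 0.141×0.5388 = 0.9184.
v² = 162 × 9.8 × 0.4200/0.9184 = 726.0 m²/s², so v = 26.94 m/s.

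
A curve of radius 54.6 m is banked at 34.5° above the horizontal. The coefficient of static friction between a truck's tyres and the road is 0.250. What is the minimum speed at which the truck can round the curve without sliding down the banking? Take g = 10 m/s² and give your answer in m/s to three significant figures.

At the minimum speed, friction acts up the slope at its limiting value f = μN. Radially (horizontal, toward centre): N sinθ − μN cosθ = mv²/r. Vertically: N cosθ + μN sinθ = mg.
Dividing: v² = r g (sinθ − μcosθ)/(cosθ + μsinθ).
sinθ − μcosθ = 0.5664 − 0.250×0.8241 = 0.3604; cosθ + μsinθ = 0.8241 + 0.250×0.5664 = 0.9657.
v² = 54.6 × 10.0 × 0.3604/0.9657 = 203.7 m²/s², so v = 14.27 m/s.

14.3 m/s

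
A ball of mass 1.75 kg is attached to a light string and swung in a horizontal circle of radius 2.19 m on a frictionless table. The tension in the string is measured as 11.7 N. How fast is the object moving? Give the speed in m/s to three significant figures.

3.83 m/s

T = m v²/r ⇒ v = √(T r / m) = √(11.7 × 2.19 / 1.75) = √14.64 = 3.826 m/s.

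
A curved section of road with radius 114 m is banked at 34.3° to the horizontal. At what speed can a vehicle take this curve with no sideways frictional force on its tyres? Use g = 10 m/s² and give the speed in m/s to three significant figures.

On a frictionless banked curve, N sinθ = mv²/r and N cosθ = mg, so tanθ = v²/(rg).
v = √(r g tanθ) = √(114 × 10.0 × tan 34.3°) = √(114 × 10.0 × 0.6822) = √777.7 = 27.89 m/s.

27.9 m/s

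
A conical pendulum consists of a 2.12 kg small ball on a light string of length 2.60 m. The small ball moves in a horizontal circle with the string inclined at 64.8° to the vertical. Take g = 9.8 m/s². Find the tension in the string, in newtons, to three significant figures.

Vertically the bob has no acceleration, so T cosθ = mg.
T = mg/cosθ = 2.12 × 9.8 / cos 64.8° = 20.78/0.4258 = 48.80 N.

48.8 N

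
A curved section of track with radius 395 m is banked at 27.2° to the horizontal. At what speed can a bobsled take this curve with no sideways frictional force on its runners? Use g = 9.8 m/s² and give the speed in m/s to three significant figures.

44.6 m/s

On a frictionless banked curve, N sinθ = mv²/r and N cosθ = mg, so tanθ = v²/(rg).
v = √(r g tanθ) = √(395 × 9.8 × tan 27.2°) = √(395 × 9.8 × 0.5139) = √1989 = 44.60 m/s.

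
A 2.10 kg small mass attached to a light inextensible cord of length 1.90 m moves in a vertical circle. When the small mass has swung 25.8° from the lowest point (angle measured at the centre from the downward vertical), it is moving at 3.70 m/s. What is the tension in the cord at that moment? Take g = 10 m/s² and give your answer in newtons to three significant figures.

Take the radial direction toward the centre of the circle as positive. The component of the weight along the string toward the centre is −mg cos φ (φ measured from the bottom), so Newton's second law along the string gives T − mg cos φ = m v²/r.
cos 25.8° = 0.9003, so T = m(v²/r + g cos φ) = 2.10 × ((3.70)²/1.90 + 10.0 × 0.9003) = 2.10 × (7.205 + (9.003)) = 2.10 × 16.21 = 34.04 N.

34.0 N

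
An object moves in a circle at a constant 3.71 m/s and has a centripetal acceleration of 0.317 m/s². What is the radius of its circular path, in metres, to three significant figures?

a_c = v²/r ⇒ r = v²/a_c = (3.71)²/0.317 = 13.76/0.317 = 43.42 m.

43.4 m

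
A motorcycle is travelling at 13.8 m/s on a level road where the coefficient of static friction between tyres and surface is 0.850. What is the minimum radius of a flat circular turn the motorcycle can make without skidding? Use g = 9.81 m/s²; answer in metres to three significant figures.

22.8 m

At the limit, μ_s m g = m v²/r, so r_min = v²/(μ_s g) = (13.8)²/(0.850 × 9.81) = 190.4/8.338 = 22.84 m.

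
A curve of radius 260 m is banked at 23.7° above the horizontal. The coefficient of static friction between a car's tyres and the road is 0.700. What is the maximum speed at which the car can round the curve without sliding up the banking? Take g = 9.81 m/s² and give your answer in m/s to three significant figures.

At the maximum speed, friction acts down the slope at its limiting value f = μN. Radially (horizontal, toward centre): N sinθ + μN cosθ = mv²/r. Vertically: N cosθ − μN sinθ = mg.
Dividing: v² = r g (sinθ + μcosθ)/(cosθ − μsinθ).
sinθ + μcosθ = 0.4019 + 0.700×0.9157 = 1.043; cosθ − μsinθ = 0.9157 − 0.700×0.4019 = 0.6343.
v² = 260 × 9.81 × 1.043/0.6343 = 4194 m²/s², so v = 64.76 m/s.

64.8 m/s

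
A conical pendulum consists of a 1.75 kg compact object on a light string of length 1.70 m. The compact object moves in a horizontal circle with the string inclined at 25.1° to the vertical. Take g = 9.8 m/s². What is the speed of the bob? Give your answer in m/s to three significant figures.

1.82 m/s

The radius of the circle is r = L sinθ = 1.70 × sin 25.1° = 0.7211 m.
Horizontally T sinθ = mv²/r and vertically T cosθ = mg, so tanθ = v²/(rg).
v = √(r g tanθ) = √(0.7211 × 9.8 × 0.4684) = √3.311 = 1.819 m/s.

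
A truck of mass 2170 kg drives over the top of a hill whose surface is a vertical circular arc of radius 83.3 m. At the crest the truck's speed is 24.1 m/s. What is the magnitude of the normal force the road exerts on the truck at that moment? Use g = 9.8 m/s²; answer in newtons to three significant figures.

6140 N

At the crest the centripetal acceleration points downward (toward the centre of the arc), so mg − N = mv²/r.
N = m(g − v²/r) = 2170 × (9.8 − (24.1)²/83.3) = 2170 × (9.8 − 6.973) = 2170 × 2.827 = 6136 N.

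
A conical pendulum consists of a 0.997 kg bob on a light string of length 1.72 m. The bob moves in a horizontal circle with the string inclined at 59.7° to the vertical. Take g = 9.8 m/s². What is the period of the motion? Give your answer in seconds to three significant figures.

r = L sinθ = 1.485 m. From T sinθ = mω²r and T cosθ = mg: tanθ = ω²r/g, so ω² = g tanθ / r = g/(L cosθ).
ω = √(g/(L cosθ)) = √(9.8/(1.72 × 0.5045)) = √11.29 = 3.361 rad/s.
Period = 2π/ω = 1.870 s.

1.87 s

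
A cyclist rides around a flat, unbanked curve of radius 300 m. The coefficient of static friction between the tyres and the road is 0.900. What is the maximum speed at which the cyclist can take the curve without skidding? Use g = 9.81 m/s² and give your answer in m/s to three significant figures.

The only inward force on a level bend is static friction, so at the limit f_s = μ_s N = μ_s m g = m v²/r.
Mass cancels: v_max = √(μ_s g r) = √(0.900 × 9.81 × 300) = √2649 = 51.47 m/s.

51.5 m/s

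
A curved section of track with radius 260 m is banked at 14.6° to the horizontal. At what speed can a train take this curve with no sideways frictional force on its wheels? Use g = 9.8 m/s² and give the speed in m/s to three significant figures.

On a frictionless banked curve, N sinθ = mv²/r and N cosθ = mg, so tanθ = v²/(rg).
v = √(r g tanθ) = √(260 × 9.8 × tan 14.6°) = √(260 × 9.8 × 0.2605) = √663.7 = 25.76 m/s.

25.8 m/s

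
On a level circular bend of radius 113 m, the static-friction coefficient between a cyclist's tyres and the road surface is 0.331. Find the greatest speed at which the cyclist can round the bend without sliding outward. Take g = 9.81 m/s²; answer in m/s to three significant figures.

The only inward force on a level bend is static friction, so at the limit f_s = μ_s N = μ_s m g = m v²/r.
Mass cancels: v_max = √(μ_s g r) = √(0.331 × 9.81 × 113) = √366.9 = 19.16 m/s.

19.2 m/s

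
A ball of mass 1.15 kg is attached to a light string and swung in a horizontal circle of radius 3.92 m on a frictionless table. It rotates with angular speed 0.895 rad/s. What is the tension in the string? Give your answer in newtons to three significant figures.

v = ωr = 0.895 × 3.92 = 3.508 m/s.
The tension is the only horizontal force, so it supplies the full centripetal force: T = m v²/r = 1.15 × (3.508)²/3.92 = 1.15 × 12.31/3.92 = 3.611 N.

3.61 N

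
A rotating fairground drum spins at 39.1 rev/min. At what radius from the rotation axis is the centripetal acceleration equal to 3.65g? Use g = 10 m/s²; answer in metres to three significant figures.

ω = 39.1 rev/min × 2π/60 = 4.095 rad/s.
a_c = ω²r = 3.65g ⇒ r = 3.65 × 10.0 / (4.095)² = 36.50/16.77 = 2.177 m.

2.18 m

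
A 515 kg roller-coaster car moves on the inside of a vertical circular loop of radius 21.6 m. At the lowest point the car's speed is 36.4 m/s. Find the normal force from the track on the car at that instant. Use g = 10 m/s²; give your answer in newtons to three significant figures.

36700 N

At the lowest point, N points up (toward the centre) and the weight mg points down (away from the centre), so the net inward force is N − mg = mv²/r.
N = m(v²/r + g) = 515 × ((36.4)²/21.6 + 10.0) = 515 × (61.34 + 10.0) = 515 × 71.34 = 36740 N.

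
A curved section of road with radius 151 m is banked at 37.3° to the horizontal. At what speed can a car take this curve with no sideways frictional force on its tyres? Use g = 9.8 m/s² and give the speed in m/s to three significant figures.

On a frictionless banked curve, N sinθ = mv²/r and N cosθ = mg, so tanθ = v²/(rg).
v = √(r g tanθ) = √(151 × 9.8 × tan 37.3°) = √(151 × 9.8 × 0.7618) = √1127 = 33.58 m/s.

33.6 m/s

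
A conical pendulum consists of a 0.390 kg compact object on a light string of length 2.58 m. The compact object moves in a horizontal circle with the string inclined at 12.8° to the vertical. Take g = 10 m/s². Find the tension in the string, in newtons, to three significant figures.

Vertically the bob has no acceleration, so T cosθ = mg.
T = mg/cosθ = 0.390 × 10.0 / cos 12.8° = 3.900/0.9751 = 3.999 N.

4.00 N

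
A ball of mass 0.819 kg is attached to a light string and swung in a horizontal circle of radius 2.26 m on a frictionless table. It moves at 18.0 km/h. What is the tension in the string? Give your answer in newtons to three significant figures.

v = 18.0 km/h = 18.0/3.6 = 5.000 m/s.
The tension is the only horizontal force, so it supplies the full centripetal force: T = m v²/r = 0.819 × (5.000)²/2.26 = 0.819 × 25.00/2.26 = 9.060 N.

9.06 N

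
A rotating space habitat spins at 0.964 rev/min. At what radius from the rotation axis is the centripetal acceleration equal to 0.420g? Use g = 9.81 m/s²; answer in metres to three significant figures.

ω = 0.964 rev/min × 2π/60 = 0.1009 rad/s.
a_c = ω²r = 0.420g ⇒ r = 0.420 × 9.81 / (0.1009)² = 4.120/0.01019 = 404.3 m.

404 m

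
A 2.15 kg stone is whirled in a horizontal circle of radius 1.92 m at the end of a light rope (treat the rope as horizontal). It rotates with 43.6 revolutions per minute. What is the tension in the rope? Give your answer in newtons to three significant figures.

86.1 N

ω = 43.6 rev/min × 2π/60 = 4.566 rad/s, so v = ωr = 4.566 × 1.92 = 8.766 m/s.
The tension is the only horizontal force, so it supplies the full centripetal force: T = m v²/r = 2.15 × (8.766)²/1.92 = 2.15 × 76.85/1.92 = 86.05 N.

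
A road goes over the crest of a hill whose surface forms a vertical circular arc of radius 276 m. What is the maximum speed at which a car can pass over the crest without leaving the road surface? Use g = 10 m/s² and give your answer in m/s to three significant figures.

52.5 m/s

At the crest the centre of the circle is below the car, so the net downward (centripetal) force is mg − N = mv²/r.
The car leaves the road when N → 0, giving v_max = √(g r) = √(10.0 × 276) = 52.54 m/s.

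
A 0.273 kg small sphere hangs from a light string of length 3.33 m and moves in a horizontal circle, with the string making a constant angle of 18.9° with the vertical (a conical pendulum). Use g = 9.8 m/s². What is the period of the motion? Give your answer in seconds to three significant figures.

3.56 s

r = L sinθ = 1.079 m. From T sinθ = mω²r and T cosθ = mg: tanθ = ω²r/g, so ω² = g tanθ / r = g/(L cosθ).
ω = √(g/(L cosθ)) = √(9.8/(3.33 × 0.9461)) = √3.111 = 1.764 rad/s.
Period = 2π/ω = 3.562 s.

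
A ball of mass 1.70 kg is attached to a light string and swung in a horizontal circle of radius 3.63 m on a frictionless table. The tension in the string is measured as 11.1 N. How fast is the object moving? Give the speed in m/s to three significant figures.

4.87 m/s

T = m v²/r ⇒ v = √(T r / m) = √(11.1 × 3.63 / 1.70) = √23.70 = 4.868 m/s.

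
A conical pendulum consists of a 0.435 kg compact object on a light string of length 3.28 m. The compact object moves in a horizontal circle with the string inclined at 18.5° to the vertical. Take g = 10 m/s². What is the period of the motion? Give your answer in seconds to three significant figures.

3.50 s

r = L sinθ = 1.041 m. From T sinθ = mω²r and T cosθ = mg: tanθ = ω²r/g, so ω² = g tanθ / r = g/(L cosθ).
ω = √(g/(L cosθ)) = √(10.0/(3.28 × 0.9483)) = √3.215 = 1.793 rad/s.
Period = 2π/ω = 3.504 s.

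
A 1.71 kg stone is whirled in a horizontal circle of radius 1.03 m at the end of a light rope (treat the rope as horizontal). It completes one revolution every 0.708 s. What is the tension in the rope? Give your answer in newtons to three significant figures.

139 N

v = 2πr/T = 2π × 1.03/0.708 = 9.141 m/s.
The tension is the only horizontal force, so it supplies the full centripetal force: T = m v²/r = 1.71 × (9.141)²/1.03 = 1.71 × 83.55/1.03 = 138.7 N.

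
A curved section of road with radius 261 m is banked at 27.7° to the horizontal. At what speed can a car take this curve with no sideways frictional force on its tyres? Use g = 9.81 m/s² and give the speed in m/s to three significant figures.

36.7 m/s

On a frictionless banked curve, N sinθ = mv²/r and N cosθ = mg, so tanθ = v²/(rg).
v = √(r g tanθ) = √(261 × 9.81 × tan 27.7°) = √(261 × 9.81 × 0.5250) = √1344 = 36.66 m/s.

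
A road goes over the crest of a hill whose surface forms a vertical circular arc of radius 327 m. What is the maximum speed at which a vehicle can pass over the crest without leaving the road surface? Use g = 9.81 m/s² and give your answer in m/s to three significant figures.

56.6 m/s

At the crest the centre of the circle is below the vehicle, so the net downward (centripetal) force is mg − N = mv²/r.
The vehicle leaves the road when N → 0, giving v_max = √(g r) = √(9.81 × 327) = 56.64 m/s.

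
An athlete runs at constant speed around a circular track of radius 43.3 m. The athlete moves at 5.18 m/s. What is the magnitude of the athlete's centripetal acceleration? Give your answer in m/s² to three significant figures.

0.620 m/s²

a_c = v²/r = (5.180)²/43.3 = 26.83/43.3 = 0.6197 m/s².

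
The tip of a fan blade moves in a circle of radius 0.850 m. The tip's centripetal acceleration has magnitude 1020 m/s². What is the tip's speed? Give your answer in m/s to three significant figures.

29.4 m/s

a_c = v²/r ⇒ v = √(a_c · r) = √(1020 × 0.850) = √867.0 = 29.44 m/s.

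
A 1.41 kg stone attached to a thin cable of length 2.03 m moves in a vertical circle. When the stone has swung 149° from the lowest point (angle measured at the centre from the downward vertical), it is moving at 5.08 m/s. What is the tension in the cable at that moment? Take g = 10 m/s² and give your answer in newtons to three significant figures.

Take the radial direction toward the centre of the circle as positive. The component of the weight along the string toward the centre is −mg cos φ (φ measured from the bottom), so Newton's second law along the string gives T − mg cos φ = m v²/r.
cos 149° = -0.8572, so T = m(v²/r + g cos φ) = 1.41 × ((5.08)²/2.03 + 10.0 × -0.8572) = 1.41 × (12.71 + (-8.572)) = 1.41 × 4.141 = 5.839 N.

5.84 N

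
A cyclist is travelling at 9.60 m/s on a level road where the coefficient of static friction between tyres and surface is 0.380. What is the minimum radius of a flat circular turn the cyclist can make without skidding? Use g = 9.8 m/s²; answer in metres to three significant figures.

24.7 m

At the limit, μ_s m g = m v²/r, so r_min = v²/(μ_s g) = (9.60)²/(0.380 × 9.8) = 92.16/3.724 = 24.75 m.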